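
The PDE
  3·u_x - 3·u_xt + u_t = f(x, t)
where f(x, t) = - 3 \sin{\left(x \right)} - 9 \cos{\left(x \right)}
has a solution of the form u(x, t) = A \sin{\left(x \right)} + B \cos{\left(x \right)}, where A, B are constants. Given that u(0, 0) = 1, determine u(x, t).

Answer: u(x, t) = - 3 \sin{\left(x \right)} + \cos{\left(x \right)}

Derivation:
Substitute the ansatz u = A \sin{\left(x \right)} + B \cos{\left(x \right)} into the left-hand side.
Derivatives of the ansatz:
  u_x = A \cos{\left(x \right)} - B \sin{\left(x \right)}
  u_xt = 0
  u_t = 0
Term by term:
  3·u_x = 3 A \cos{\left(x \right)} - 3 B \sin{\left(x \right)}
  -3·u_xt = 0
  u_t = 0
So the left-hand side equals
  3 A \cos{\left(x \right)} - 3 B \sin{\left(x \right)}
This must equal f(x, t) = - 3 \sin{\left(x \right)} - 9 \cos{\left(x \right)} identically.
Matching coefficients of the independent functions:
  [\sin{\left(x \right)}]:  - 3 B = -3
  [\cos{\left(x \right)}]:  3 A = -9
Solving: A = -3, B = 1.
Check against the point condition:
  u(0, 0) = 1  ⟹  B = 1  ✓
Hence u(x, t) = - 3 \sin{\left(x \right)} + \cos{\left(x \right)}.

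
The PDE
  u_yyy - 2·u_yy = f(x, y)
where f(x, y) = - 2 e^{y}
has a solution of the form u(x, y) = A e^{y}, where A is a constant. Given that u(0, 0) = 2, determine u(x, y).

Substitute the ansatz u = A e^{y} into the left-hand side.
Derivatives of the ansatz:
  u_yyy = A e^{y}
  u_yy = A e^{y}
Term by term:
  u_yyy = A e^{y}
  -2·u_yy = - 2 A e^{y}
So the left-hand side equals
  - A e^{y}
This must equal f(x, y) = - 2 e^{y} identically.
Matching coefficients of the independent functions:
  [e^{y}]:  - A = -2
Solving: A = 2.
Check against the point condition:
  u(0, 0) = 2  ⟹  A = 2  ✓
Hence u(x, y) = 2 e^{y}.

Answer: u(x, y) = 2 e^{y}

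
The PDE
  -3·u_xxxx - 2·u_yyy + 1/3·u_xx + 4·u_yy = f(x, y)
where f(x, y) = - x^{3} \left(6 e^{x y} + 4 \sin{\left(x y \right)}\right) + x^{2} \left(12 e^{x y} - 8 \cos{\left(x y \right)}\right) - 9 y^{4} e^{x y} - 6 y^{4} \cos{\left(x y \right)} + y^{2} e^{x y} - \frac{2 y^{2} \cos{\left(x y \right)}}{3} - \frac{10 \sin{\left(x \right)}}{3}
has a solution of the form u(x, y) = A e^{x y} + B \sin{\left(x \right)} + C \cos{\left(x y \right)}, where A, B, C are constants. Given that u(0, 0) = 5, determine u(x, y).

Substitute the ansatz u = A e^{x y} + B \sin{\left(x \right)} + C \cos{\left(x y \right)} into the left-hand side.
Derivatives of the ansatz:
  u_xxxx = A y^{4} e^{x y} + B \sin{\left(x \right)} + C y^{4} \cos{\left(x y \right)}
  u_yyy = A x^{3} e^{x y} + C x^{3} \sin{\left(x y \right)}
  u_xx = A y^{2} e^{x y} - B \sin{\left(x \right)} - C y^{2} \cos{\left(x y \right)}
  u_yy = A x^{2} e^{x y} - C x^{2} \cos{\left(x y \right)}
Term by term:
  -3·u_xxxx = - 3 A y^{4} e^{x y} - 3 B \sin{\left(x \right)} - 3 C y^{4} \cos{\left(x y \right)}
  -2·u_yyy = - 2 A x^{3} e^{x y} - 2 C x^{3} \sin{\left(x y \right)}
  1/3·u_xx = \frac{A y^{2} e^{x y}}{3} - \frac{B \sin{\left(x \right)}}{3} - \frac{C y^{2} \cos{\left(x y \right)}}{3}
  4·u_yy = 4 A x^{2} e^{x y} - 4 C x^{2} \cos{\left(x y \right)}
So the left-hand side equals
  - 2 A x^{3} e^{x y} + 4 A x^{2} e^{x y} - 3 A y^{4} e^{x y} + \frac{A y^{2} e^{x y}}{3} - \frac{10 B \sin{\left(x \right)}}{3} - 2 C x^{3} \sin{\left(x y \right)} - 4 C x^{2} \cos{\left(x y \right)} - 3 C y^{4} \cos{\left(x y \right)} - \frac{C y^{2} \cos{\left(x y \right)}}{3}
This must equal f(x, y) identically; expanded, f = - 6 x^{3} e^{x y} - 4 x^{3} \sin{\left(x y \right)} + 12 x^{2} e^{x y} - 8 x^{2} \cos{\left(x y \right)} - 9 y^{4} e^{x y} - 6 y^{4} \cos{\left(x y \right)} + y^{2} e^{x y} - \frac{2 y^{2} \cos{\left(x y \right)}}{3} - \frac{10 \sin{\left(x \right)}}{3}.
Matching coefficients of the independent functions:
  [x^{2} e^{x y}]:  4 A = 12
  [x^{2} \cos{\left(x y \right)}]:  - 4 C = -8
  [x^{3} e^{x y}]:  - 2 A = -6
  [x^{3} \sin{\left(x y \right)}]:  - 2 C = -4
  [y^{2} e^{x y}]:  \frac{A}{3} = 1
  [y^{2} \cos{\left(x y \right)}]:  - \frac{C}{3} = - \frac{2}{3}
  [y^{4} e^{x y}]:  - 3 A = -9
  [y^{4} \cos{\left(x y \right)}]:  - 3 C = -6
  [\sin{\left(x \right)}]:  - \frac{10 B}{3} = - \frac{10}{3}
Solving: A = 3, B = 1, C = 2.
Check against the point condition:
  u(0, 0) = 5  ⟹  A + C = 5  ✓
Hence u(x, y) = 3 e^{x y} + \sin{\left(x \right)} + 2 \cos{\left(x y \right)}.

Answer: u(x, y) = 3 e^{x y} + \sin{\left(x \right)} + 2 \cos{\left(x y \right)}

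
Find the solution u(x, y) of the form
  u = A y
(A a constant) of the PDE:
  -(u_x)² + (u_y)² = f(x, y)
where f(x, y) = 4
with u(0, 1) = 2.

Substitute the ansatz u = A y into the left-hand side.
Derivatives of the ansatz:
  u_x = 0
  u_y = A
Term by term:
  -(u_x)² = 0
  (u_y)² = A^{2}
So the left-hand side equals
  A^{2}
This must equal f(x, y) = 4 identically.
Matching coefficients of the independent functions:
  [constant term]:  A^{2} = 4
These equations allow (A) = (-2) or (2).
Impose the point condition(s):
  u(0, 1) = 2  ⟹  A = 2
Only A = 2 satisfies everything.
Hence u(x, y) = 2 y.

Answer: u(x, y) = 2 y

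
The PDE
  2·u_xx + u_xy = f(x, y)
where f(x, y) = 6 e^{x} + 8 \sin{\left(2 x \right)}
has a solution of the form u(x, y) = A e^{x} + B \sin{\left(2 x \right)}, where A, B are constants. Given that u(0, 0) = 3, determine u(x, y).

Substitute the ansatz u = A e^{x} + B \sin{\left(2 x \right)} into the left-hand side.
Derivatives of the ansatz:
  u_xx = A e^{x} - 4 B \sin{\left(2 x \right)}
  u_xy = 0
Term by term:
  2·u_xx = 2 A e^{x} - 8 B \sin{\left(2 x \right)}
  u_xy = 0
So the left-hand side equals
  2 A e^{x} - 8 B \sin{\left(2 x \right)}
This must equal f(x, y) = 6 e^{x} + 8 \sin{\left(2 x \right)} identically.
Matching coefficients of the independent functions:
  [e^{x}]:  2 A = 6
  [\sin{\left(2 x \right)}]:  - 8 B = 8
Solving: A = 3, B = -1.
Check against the point condition:
  u(0, 0) = 3  ⟹  A = 3  ✓
Hence u(x, y) = 3 e^{x} - \sin{\left(2 x \right)}.

Answer: u(x, y) = 3 e^{x} - \sin{\left(2 x \right)}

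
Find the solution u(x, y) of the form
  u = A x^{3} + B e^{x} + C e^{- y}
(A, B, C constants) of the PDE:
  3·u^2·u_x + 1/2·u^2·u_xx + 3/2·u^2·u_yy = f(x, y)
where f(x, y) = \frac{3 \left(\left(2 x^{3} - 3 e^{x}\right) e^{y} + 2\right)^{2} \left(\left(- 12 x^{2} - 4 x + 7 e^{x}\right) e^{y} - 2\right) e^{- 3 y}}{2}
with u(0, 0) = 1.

Substitute the ansatz u = A x^{3} + B e^{x} + C e^{- y} into the left-hand side.
Derivatives of the ansatz:
  u_x = 3 A x^{2} + B e^{x}
  u_xx = 6 A x + B e^{x}
  u_yy = C e^{- y}
Term by term:
  3·u^2·u_x = 9 A^{3} x^{8} + 3 A^{2} B x^{6} e^{x} + 18 A^{2} B x^{5} e^{x} + 18 A^{2} C x^{5} e^{- y} + 6 A B^{2} x^{3} e^{2 x} + 9 A B^{2} x^{2} e^{2 x} + 6 A B C x^{3} e^{x} e^{- y} + 18 A B C x^{2} e^{x} e^{- y} + 9 A C^{2} x^{2} e^{- 2 y} + 3 B^{3} e^{3 x} + 6 B^{2} C e^{2 x} e^{- y} + 3 B C^{2} e^{x} e^{- 2 y}
  1/2·u^2·u_xx = 3 A^{3} x^{7} + \frac{A^{2} B x^{6} e^{x}}{2} + 6 A^{2} B x^{4} e^{x} + 6 A^{2} C x^{4} e^{- y} + A B^{2} x^{3} e^{2 x} + 3 A B^{2} x e^{2 x} + A B C x^{3} e^{x} e^{- y} + 6 A B C x e^{x} e^{- y} + 3 A C^{2} x e^{- 2 y} + \frac{B^{3} e^{3 x}}{2} + B^{2} C e^{2 x} e^{- y} + \frac{B C^{2} e^{x} e^{- 2 y}}{2}
  3/2·u^2·u_yy = \frac{3 A^{2} C x^{6} e^{- y}}{2} + 3 A B C x^{3} e^{x} e^{- y} + 3 A C^{2} x^{3} e^{- 2 y} + \frac{3 B^{2} C e^{2 x} e^{- y}}{2} + 3 B C^{2} e^{x} e^{- 2 y} + \frac{3 C^{3} e^{- 3 y}}{2}
So the left-hand side equals
  9 A^{3} x^{8} + 3 A^{3} x^{7} + \frac{7 A^{2} B x^{6} e^{x}}{2} + 18 A^{2} B x^{5} e^{x} + 6 A^{2} B x^{4} e^{x} + \frac{3 A^{2} C x^{6} e^{- y}}{2} + 18 A^{2} C x^{5} e^{- y} + 6 A^{2} C x^{4} e^{- y} + 7 A B^{2} x^{3} e^{2 x} + 9 A B^{2} x^{2} e^{2 x} + 3 A B^{2} x e^{2 x} + 10 A B C x^{3} e^{x} e^{- y} + 18 A B C x^{2} e^{x} e^{- y} + 6 A B C x e^{x} e^{- y} + 3 A C^{2} x^{3} e^{- 2 y} + 9 A C^{2} x^{2} e^{- 2 y} + 3 A C^{2} x e^{- 2 y} + \frac{7 B^{3} e^{3 x}}{2} + \frac{17 B^{2} C e^{2 x} e^{- y}}{2} + \frac{13 B C^{2} e^{x} e^{- 2 y}}{2} + \frac{3 C^{3} e^{- 3 y}}{2}
This must equal f(x, y) identically; expanded, f = - 72 x^{8} - 24 x^{7} + 42 x^{6} e^{x} - 12 x^{6} e^{- y} + 216 x^{5} e^{x} - 144 x^{5} e^{- y} + 72 x^{4} e^{x} - 48 x^{4} e^{- y} - 126 x^{3} e^{2 x} + 120 x^{3} e^{x} e^{- y} - 24 x^{3} e^{- 2 y} - 162 x^{2} e^{2 x} + 216 x^{2} e^{x} e^{- y} - 72 x^{2} e^{- 2 y} - 54 x e^{2 x} + 72 x e^{x} e^{- y} - 24 x e^{- 2 y} + \frac{189 e^{3 x}}{2} - 153 e^{2 x} e^{- y} + 78 e^{x} e^{- 2 y} - 12 e^{- 3 y}.
Matching coefficients of the independent functions:
(each divided by its leading coefficient; functions giving the same equation are listed together)
  [x^{7}, x^{8}]:  A^{3} + 8 = 0
  [x e^{2 x}, x^{2} e^{2 x}, x^{3} e^{2 x}]:  A B^{2} + 18 = 0
  [x e^{- 2 y}, x^{2} e^{- 2 y}, x^{3} e^{- 2 y}]:  A C^{2} + 8 = 0
  [x^{4} e^{x}, x^{5} e^{x}, x^{6} e^{x}]:  A^{2} B - 12 = 0
  [x^{4} e^{- y}, x^{5} e^{- y}, x^{6} e^{- y}]:  A^{2} C + 8 = 0
  [e^{x} e^{- 2 y}]:  B C^{2} - 12 = 0
  [e^{2 x} e^{- y}]:  B^{2} C + 18 = 0
  [x e^{x} e^{- y}, x^{2} e^{x} e^{- y}, x^{3} e^{x} e^{- y}]:  A B C - 12 = 0
  [e^{3 x}]:  B^{3} - 27 = 0
  [e^{- 3 y}]:  C^{3} + 8 = 0
Solving: A = -2, B = 3, C = -2.
Check against the point condition:
  u(0, 0) = 1  ⟹  B + C = 1  ✓
Hence u(x, y) = - 2 x^{3} + 3 e^{x} - 2 e^{- y}.

Answer: u(x, y) = - 2 x^{3} + 3 e^{x} - 2 e^{- y}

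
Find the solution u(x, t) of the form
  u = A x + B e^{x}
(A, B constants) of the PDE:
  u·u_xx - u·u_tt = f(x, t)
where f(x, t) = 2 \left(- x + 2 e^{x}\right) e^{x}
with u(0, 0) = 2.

Substitute the ansatz u = A x + B e^{x} into the left-hand side.
Derivatives of the ansatz:
  u_xx = B e^{x}
  u_tt = 0
Term by term:
  u·u_xx = A B x e^{x} + B^{2} e^{2 x}
  -u·u_tt = 0
So the left-hand side equals
  A B x e^{x} + B^{2} e^{2 x}
This must equal f(x, t) = 2 \left(- x + 2 e^{x}\right) e^{x} identically.
Matching coefficients of the independent functions:
  [x e^{x}]:  A B = -2
  [e^{2 x}]:  B^{2} = 4
These equations allow (A, B) = (-1, 2) or (1, -2).
Impose the point condition(s):
  u(0, 0) = 2  ⟹  B = 2
Only A = -1, B = 2 satisfies everything.
Hence u(x, t) = - x + 2 e^{x}.

Answer: u(x, t) = - x + 2 e^{x}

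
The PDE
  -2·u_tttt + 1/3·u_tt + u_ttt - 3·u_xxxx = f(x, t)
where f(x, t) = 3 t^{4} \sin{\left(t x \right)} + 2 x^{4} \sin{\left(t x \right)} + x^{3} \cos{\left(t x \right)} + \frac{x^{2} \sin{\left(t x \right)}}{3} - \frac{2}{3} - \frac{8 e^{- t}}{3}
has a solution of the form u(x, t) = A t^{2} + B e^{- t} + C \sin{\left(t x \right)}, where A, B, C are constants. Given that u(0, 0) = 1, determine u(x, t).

Answer: u(x, t) = - t^{2} - \sin{\left(t x \right)} + e^{- t}

Derivation:
Substitute the ansatz u = A t^{2} + B e^{- t} + C \sin{\left(t x \right)} into the left-hand side.
Derivatives of the ansatz:
  u_tttt = B e^{- t} + C x^{4} \sin{\left(t x \right)}
  u_tt = 2 A + B e^{- t} - C x^{2} \sin{\left(t x \right)}
  u_ttt = - B e^{- t} - C x^{3} \cos{\left(t x \right)}
  u_xxxx = C t^{4} \sin{\left(t x \right)}
Term by term:
  -2·u_tttt = - 2 B e^{- t} - 2 C x^{4} \sin{\left(t x \right)}
  1/3·u_tt = \frac{2 A}{3} + \frac{B e^{- t}}{3} - \frac{C x^{2} \sin{\left(t x \right)}}{3}
  u_ttt = - B e^{- t} - C x^{3} \cos{\left(t x \right)}
  -3·u_xxxx = - 3 C t^{4} \sin{\left(t x \right)}
So the left-hand side equals
  \frac{2 A}{3} - \frac{8 B e^{- t}}{3} - 3 C t^{4} \sin{\left(t x \right)} - 2 C x^{4} \sin{\left(t x \right)} - C x^{3} \cos{\left(t x \right)} - \frac{C x^{2} \sin{\left(t x \right)}}{3}
This must equal f(x, t) = 3 t^{4} \sin{\left(t x \right)} + 2 x^{4} \sin{\left(t x \right)} + x^{3} \cos{\left(t x \right)} + \frac{x^{2} \sin{\left(t x \right)}}{3} - \frac{2}{3} - \frac{8 e^{- t}}{3} identically.
Matching coefficients of the independent functions:
  [constant term]:  \frac{2 A}{3} = - \frac{2}{3}
  [t^{4} \sin{\left(t x \right)}]:  - 3 C = 3
  [x^{2} \sin{\left(t x \right)}]:  - \frac{C}{3} = \frac{1}{3}
  [x^{3} \cos{\left(t x \right)}]:  - C = 1
  [x^{4} \sin{\left(t x \right)}]:  - 2 C = 2
  [e^{- t}]:  - \frac{8 B}{3} = - \frac{8}{3}
Solving: A = -1, B = 1, C = -1.
Check against the point condition:
  u(0, 0) = 1  ⟹  B = 1  ✓
Hence u(x, t) = - t^{2} - \sin{\left(t x \right)} + e^{- t}.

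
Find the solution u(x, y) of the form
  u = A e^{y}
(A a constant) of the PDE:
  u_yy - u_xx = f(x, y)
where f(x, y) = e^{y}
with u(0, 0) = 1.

Substitute the ansatz u = A e^{y} into the left-hand side.
Derivatives of the ansatz:
  u_yy = A e^{y}
  u_xx = 0
Term by term:
  u_yy = A e^{y}
  -u_xx = 0
So the left-hand side equals
  A e^{y}
This must equal f(x, y) = e^{y} identically.
Matching coefficients of the independent functions:
  [e^{y}]:  A = 1
Solving: A = 1.
Check against the point condition:
  u(0, 0) = 1  ⟹  A = 1  ✓
Hence u(x, y) = e^{y}.

Answer: u(x, y) = e^{y}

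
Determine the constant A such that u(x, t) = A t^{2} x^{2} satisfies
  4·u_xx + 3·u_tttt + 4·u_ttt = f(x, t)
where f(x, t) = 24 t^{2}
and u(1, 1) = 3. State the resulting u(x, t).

Substitute the ansatz u = A t^{2} x^{2} into the left-hand side.
Derivatives of the ansatz:
  u_xx = 2 A t^{2}
  u_tttt = 0
  u_ttt = 0
Term by term:
  4·u_xx = 8 A t^{2}
  3·u_tttt = 0
  4·u_ttt = 0
So the left-hand side equals
  8 A t^{2}
This must equal f(x, t) = 24 t^{2} identically.
Matching coefficients of the independent functions:
  [t^{2}]:  8 A = 24
Solving: A = 3.
Check against the point condition:
  u(1, 1) = 3  ⟹  A = 3  ✓
Hence u(x, t) = 3 t^{2} x^{2}.

Answer: u(x, t) = 3 t^{2} x^{2}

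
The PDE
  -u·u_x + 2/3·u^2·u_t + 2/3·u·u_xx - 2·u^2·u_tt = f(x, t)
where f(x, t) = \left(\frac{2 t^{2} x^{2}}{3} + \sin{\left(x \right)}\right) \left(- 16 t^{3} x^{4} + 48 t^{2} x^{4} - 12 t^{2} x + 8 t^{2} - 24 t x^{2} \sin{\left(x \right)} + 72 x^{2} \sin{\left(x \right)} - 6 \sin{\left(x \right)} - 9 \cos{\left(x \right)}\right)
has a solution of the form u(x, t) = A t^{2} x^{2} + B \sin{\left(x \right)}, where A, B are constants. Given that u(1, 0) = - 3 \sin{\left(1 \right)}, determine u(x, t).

Substitute the ansatz u = A t^{2} x^{2} + B \sin{\left(x \right)} into the left-hand side.
Derivatives of the ansatz:
  u_x = 2 A t^{2} x + B \cos{\left(x \right)}
  u_t = 2 A t x^{2}
  u_xx = 2 A t^{2} - B \sin{\left(x \right)}
  u_tt = 2 A x^{2}
Term by term:
  -u·u_x = - 2 A^{2} t^{4} x^{3} - A B t^{2} x^{2} \cos{\left(x \right)} - 2 A B t^{2} x \sin{\left(x \right)} - B^{2} \sin{\left(x \right)} \cos{\left(x \right)}
  2/3·u^2·u_t = \frac{4 A^{3} t^{5} x^{6}}{3} + \frac{8 A^{2} B t^{3} x^{4} \sin{\left(x \right)}}{3} + \frac{4 A B^{2} t x^{2} \sin^{2}{\left(x \right)}}{3}
  2/3·u·u_xx = \frac{4 A^{2} t^{4} x^{2}}{3} - \frac{2 A B t^{2} x^{2} \sin{\left(x \right)}}{3} + \frac{4 A B t^{2} \sin{\left(x \right)}}{3} - \frac{2 B^{2} \sin^{2}{\left(x \right)}}{3}
  -2·u^2·u_tt = - 4 A^{3} t^{4} x^{6} - 8 A^{2} B t^{2} x^{4} \sin{\left(x \right)} - 4 A B^{2} x^{2} \sin^{2}{\left(x \right)}
So the left-hand side equals
  \frac{4 A^{3} t^{5} x^{6}}{3} - 4 A^{3} t^{4} x^{6} + \frac{8 A^{2} B t^{3} x^{4} \sin{\left(x \right)}}{3} - 8 A^{2} B t^{2} x^{4} \sin{\left(x \right)} - 2 A^{2} t^{4} x^{3} + \frac{4 A^{2} t^{4} x^{2}}{3} + \frac{4 A B^{2} t x^{2} \sin^{2}{\left(x \right)}}{3} - 4 A B^{2} x^{2} \sin^{2}{\left(x \right)} - \frac{2 A B t^{2} x^{2} \sin{\left(x \right)}}{3} - A B t^{2} x^{2} \cos{\left(x \right)} - 2 A B t^{2} x \sin{\left(x \right)} + \frac{4 A B t^{2} \sin{\left(x \right)}}{3} - \frac{2 B^{2} \sin^{2}{\left(x \right)}}{3} - B^{2} \sin{\left(x \right)} \cos{\left(x \right)}
This must equal f(x, t) identically; expanded, f = - \frac{32 t^{5} x^{6}}{3} + 32 t^{4} x^{6} - 8 t^{4} x^{3} + \frac{16 t^{4} x^{2}}{3} - 32 t^{3} x^{4} \sin{\left(x \right)} + 96 t^{2} x^{4} \sin{\left(x \right)} - 4 t^{2} x^{2} \sin{\left(x \right)} - 6 t^{2} x^{2} \cos{\left(x \right)} - 12 t^{2} x \sin{\left(x \right)} + 8 t^{2} \sin{\left(x \right)} - 24 t x^{2} \sin^{2}{\left(x \right)} + 72 x^{2} \sin^{2}{\left(x \right)} - 6 \sin^{2}{\left(x \right)} - 9 \sin{\left(x \right)} \cos{\left(x \right)}.
Matching coefficients of the independent functions:
  [t^{2} \sin{\left(x \right)}]:  \frac{4 A B}{3} = 8
  [t^{4} x^{2}]:  \frac{4 A^{2}}{3} = \frac{16}{3}
  [t^{4} x^{3}]:  - 2 A^{2} = -8
  [t^{4} x^{6}]:  - 4 A^{3} = 32
  [t^{5} x^{6}]:  \frac{4 A^{3}}{3} = - \frac{32}{3}
  [x^{2} \sin^{2}{\left(x \right)}]:  - 4 A B^{2} = 72
  [\sin{\left(x \right)} \cos{\left(x \right)}]:  - B^{2} = -9
  [t x^{2} \sin^{2}{\left(x \right)}]:  \frac{4 A B^{2}}{3} = -24
  [t^{2} x \sin{\left(x \right)}]:  - 2 A B = -12
  [t^{2} x^{2} \sin{\left(x \right)}]:  - \frac{2 A B}{3} = -4
  [t^{2} x^{2} \cos{\left(x \right)}]:  - A B = -6
  [t^{2} x^{4} \sin{\left(x \right)}]:  - 8 A^{2} B = 96
  [t^{3} x^{4} \sin{\left(x \right)}]:  \frac{8 A^{2} B}{3} = -32
  [\sin^{2}{\left(x \right)}]:  - \frac{2 B^{2}}{3} = -6
Solving: A = -2, B = -3.
Check against the point condition:
  u(1, 0) = - 3 \sin{\left(1 \right)}  ⟹  B \sin{\left(1 \right)} = - 3 \sin{\left(1 \right)}  ✓
Hence u(x, t) = - 2 t^{2} x^{2} - 3 \sin{\left(x \right)}.

Answer: u(x, t) = - 2 t^{2} x^{2} - 3 \sin{\left(x \right)}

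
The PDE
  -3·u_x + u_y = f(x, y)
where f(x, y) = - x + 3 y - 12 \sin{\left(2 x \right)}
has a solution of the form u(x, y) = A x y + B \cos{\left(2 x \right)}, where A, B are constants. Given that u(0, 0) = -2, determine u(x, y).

Substitute the ansatz u = A x y + B \cos{\left(2 x \right)} into the left-hand side.
Derivatives of the ansatz:
  u_x = A y - 2 B \sin{\left(2 x \right)}
  u_y = A x
Term by term:
  -3·u_x = - 3 A y + 6 B \sin{\left(2 x \right)}
  u_y = A x
So the left-hand side equals
  A x - 3 A y + 6 B \sin{\left(2 x \right)}
This must equal f(x, y) = - x + 3 y - 12 \sin{\left(2 x \right)} identically.
Matching coefficients of the independent functions:
  [x]:  A = -1
  [y]:  - 3 A = 3
  [\sin{\left(2 x \right)}]:  6 B = -12
Solving: A = -1, B = -2.
Check against the point condition:
  u(0, 0) = -2  ⟹  B = -2  ✓
Hence u(x, y) = - x y - 2 \cos{\left(2 x \right)}.

Answer: u(x, y) = - x y - 2 \cos{\left(2 x \right)}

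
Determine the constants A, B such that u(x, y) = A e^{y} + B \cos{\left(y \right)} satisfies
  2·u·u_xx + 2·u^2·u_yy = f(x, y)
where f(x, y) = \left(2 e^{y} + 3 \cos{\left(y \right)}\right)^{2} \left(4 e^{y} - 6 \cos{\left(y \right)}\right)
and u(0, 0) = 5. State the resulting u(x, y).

Answer: u(x, y) = 2 e^{y} + 3 \cos{\left(y \right)}

Derivation:
Substitute the ansatz u = A e^{y} + B \cos{\left(y \right)} into the left-hand side.
Derivatives of the ansatz:
  u_xx = 0
  u_yy = A e^{y} - B \cos{\left(y \right)}
Term by term:
  2·u·u_xx = 0
  2·u^2·u_yy = 2 A^{3} e^{3 y} + 2 A^{2} B e^{2 y} \cos{\left(y \right)} - 2 A B^{2} e^{y} \cos^{2}{\left(y \right)} - 2 B^{3} \cos^{3}{\left(y \right)}
So the left-hand side equals
  2 A^{3} e^{3 y} + 2 A^{2} B e^{2 y} \cos{\left(y \right)} - 2 A B^{2} e^{y} \cos^{2}{\left(y \right)} - 2 B^{3} \cos^{3}{\left(y \right)}
This must equal f(x, y) identically; expanded, f = 16 e^{3 y} + 24 e^{2 y} \cos{\left(y \right)} - 36 e^{y} \cos^{2}{\left(y \right)} - 54 \cos^{3}{\left(y \right)}.
Matching coefficients of the independent functions:
  [e^{y} \cos^{2}{\left(y \right)}]:  - 2 A B^{2} = -36
  [e^{2 y} \cos{\left(y \right)}]:  2 A^{2} B = 24
  [e^{3 y}]:  2 A^{3} = 16
  [\cos^{3}{\left(y \right)}]:  - 2 B^{3} = -54
Solving: A = 2, B = 3.
Check against the point condition:
  u(0, 0) = 5  ⟹  A + B = 5  ✓
Hence u(x, y) = 2 e^{y} + 3 \cos{\left(y \right)}.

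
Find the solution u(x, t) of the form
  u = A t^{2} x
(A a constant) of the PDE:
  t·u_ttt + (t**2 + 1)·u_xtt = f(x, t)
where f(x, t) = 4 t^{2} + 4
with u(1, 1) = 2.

Substitute the ansatz u = A t^{2} x into the left-hand side.
Derivatives of the ansatz:
  u_ttt = 0
  u_xtt = 2 A
Term by term:
  t·u_ttt = 0
  (t**2 + 1)·u_xtt = 2 A t^{2} + 2 A
So the left-hand side equals
  2 A t^{2} + 2 A
This must equal f(x, t) = 4 t^{2} + 4 identically.
Matching coefficients of the independent functions:
  [constant term, t^{2}]:  2 A = 4
Solving: A = 2.
Check against the point condition:
  u(1, 1) = 2  ⟹  A = 2  ✓
Hence u(x, t) = 2 t^{2} x.

Answer: u(x, t) = 2 t^{2} x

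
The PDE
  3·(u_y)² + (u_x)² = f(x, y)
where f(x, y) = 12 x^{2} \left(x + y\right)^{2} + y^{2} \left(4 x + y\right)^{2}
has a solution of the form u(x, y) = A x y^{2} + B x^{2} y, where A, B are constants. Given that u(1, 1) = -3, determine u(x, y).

Answer: u(x, y) = - 2 x^{2} y - x y^{2}

Derivation:
Substitute the ansatz u = A x y^{2} + B x^{2} y into the left-hand side.
Derivatives of the ansatz:
  u_y = 2 A x y + B x^{2}
  u_x = A y^{2} + 2 B x y
Term by term:
  3·(u_y)² = 12 A^{2} x^{2} y^{2} + 12 A B x^{3} y + 3 B^{2} x^{4}
  (u_x)² = A^{2} y^{4} + 4 A B x y^{3} + 4 B^{2} x^{2} y^{2}
So the left-hand side equals
  12 A^{2} x^{2} y^{2} + A^{2} y^{4} + 12 A B x^{3} y + 4 A B x y^{3} + 3 B^{2} x^{4} + 4 B^{2} x^{2} y^{2}
This must equal f(x, y) identically; expanded, f = 12 x^{4} + 24 x^{3} y + 28 x^{2} y^{2} + 8 x y^{3} + y^{4}.
Matching coefficients of the independent functions:
  [x^{4}]:  3 B^{2} = 12
  [y^{4}]:  A^{2} = 1
  [x y^{3}]:  4 A B = 8
  [x^{2} y^{2}]:  12 A^{2} + 4 B^{2} = 28
  [x^{3} y]:  12 A B = 24
These equations allow (A, B) = (-1, -2) or (1, 2).
Impose the point condition(s):
  u(1, 1) = -3  ⟹  A + B = -3
Only A = -1, B = -2 satisfies everything.
Hence u(x, y) = - 2 x^{2} y - x y^{2}.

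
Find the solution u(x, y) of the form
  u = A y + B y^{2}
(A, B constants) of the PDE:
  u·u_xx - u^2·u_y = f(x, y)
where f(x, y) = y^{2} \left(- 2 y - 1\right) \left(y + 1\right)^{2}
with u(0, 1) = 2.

Substitute the ansatz u = A y + B y^{2} into the left-hand side.
Derivatives of the ansatz:
  u_xx = 0
  u_y = A + 2 B y
Term by term:
  u·u_xx = 0
  -u^2·u_y = - A^{3} y^{2} - 4 A^{2} B y^{3} - 5 A B^{2} y^{4} - 2 B^{3} y^{5}
So the left-hand side equals
  - A^{3} y^{2} - 4 A^{2} B y^{3} - 5 A B^{2} y^{4} - 2 B^{3} y^{5}
This must equal f(x, y) identically; expanded, f = - 2 y^{5} - 5 y^{4} - 4 y^{3} - y^{2}.
Matching coefficients of the independent functions:
  [y^{2}]:  - A^{3} = -1
  [y^{3}]:  - 4 A^{2} B = -4
  [y^{4}]:  - 5 A B^{2} = -5
  [y^{5}]:  - 2 B^{3} = -2
Solving: A = 1, B = 1.
Check against the point condition:
  u(0, 1) = 2  ⟹  A + B = 2  ✓
Hence u(x, y) = y^{2} + y.

Answer: u(x, y) = y^{2} + y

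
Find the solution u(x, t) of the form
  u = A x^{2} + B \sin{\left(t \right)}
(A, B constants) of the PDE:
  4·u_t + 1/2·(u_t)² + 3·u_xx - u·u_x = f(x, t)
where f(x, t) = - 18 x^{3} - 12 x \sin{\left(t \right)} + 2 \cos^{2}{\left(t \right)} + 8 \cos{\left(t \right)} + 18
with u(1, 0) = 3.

Substitute the ansatz u = A x^{2} + B \sin{\left(t \right)} into the left-hand side.
Derivatives of the ansatz:
  u_t = B \cos{\left(t \right)}
  u_xx = 2 A
  u_x = 2 A x
Term by term:
  4·u_t = 4 B \cos{\left(t \right)}
  1/2·(u_t)² = \frac{B^{2} \cos^{2}{\left(t \right)}}{2}
  3·u_xx = 6 A
  -u·u_x = - 2 A^{2} x^{3} - 2 A B x \sin{\left(t \right)}
So the left-hand side equals
  - 2 A^{2} x^{3} - 2 A B x \sin{\left(t \right)} + 6 A + \frac{B^{2} \cos^{2}{\left(t \right)}}{2} + 4 B \cos{\left(t \right)}
This must equal f(x, t) = - 18 x^{3} - 12 x \sin{\left(t \right)} + 2 \cos^{2}{\left(t \right)} + 8 \cos{\left(t \right)} + 18 identically.
Matching coefficients of the independent functions:
  [constant term]:  6 A = 18
  [x^{3}]:  - 2 A^{2} = -18
  [x \sin{\left(t \right)}]:  - 2 A B = -12
  [\cos{\left(t \right)}]:  4 B = 8
  [\cos^{2}{\left(t \right)}]:  \frac{B^{2}}{2} = 2
Solving: A = 3, B = 2.
Check against the point condition:
  u(1, 0) = 3  ⟹  A = 3  ✓
Hence u(x, t) = 3 x^{2} + 2 \sin{\left(t \right)}.

Answer: u(x, t) = 3 x^{2} + 2 \sin{\left(t \right)}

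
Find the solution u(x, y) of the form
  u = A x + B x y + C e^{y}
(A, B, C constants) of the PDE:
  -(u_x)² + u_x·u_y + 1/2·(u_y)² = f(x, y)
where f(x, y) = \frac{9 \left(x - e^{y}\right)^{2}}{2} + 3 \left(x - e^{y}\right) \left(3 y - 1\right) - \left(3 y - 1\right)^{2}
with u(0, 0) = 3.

Substitute the ansatz u = A x + B x y + C e^{y} into the left-hand side.
Derivatives of the ansatz:
  u_x = A + B y
  u_y = B x + C e^{y}
Term by term:
  -(u_x)² = - A^{2} - 2 A B y - B^{2} y^{2}
  u_x·u_y = A B x + A C e^{y} + B^{2} x y + B C y e^{y}
  1/2·(u_y)² = \frac{B^{2} x^{2}}{2} + B C x e^{y} + \frac{C^{2} e^{2 y}}{2}
So the left-hand side equals
  - A^{2} + A B x - 2 A B y + A C e^{y} + \frac{B^{2} x^{2}}{2} + B^{2} x y - B^{2} y^{2} + B C x e^{y} + B C y e^{y} + \frac{C^{2} e^{2 y}}{2}
This must equal f(x, y) identically; expanded, f = \frac{9 x^{2}}{2} + 9 x y - 9 x e^{y} - 3 x - 9 y^{2} - 9 y e^{y} + 6 y + \frac{9 e^{2 y}}{2} + 3 e^{y} - 1.
Matching coefficients of the independent functions:
  [constant term]:  - A^{2} = -1
  [x]:  A B = -3
  [x^{2}]:  \frac{B^{2}}{2} = \frac{9}{2}
  [y]:  - 2 A B = 6
  [y^{2}]:  - B^{2} = -9
  [x y]:  B^{2} = 9
  [x e^{y}, y e^{y}]:  B C = -9
  [e^{y}]:  A C = 3
  [e^{2 y}]:  \frac{C^{2}}{2} = \frac{9}{2}
These equations allow (A, B, C) = (-1, 3, -3) or (1, -3, 3).
Impose the point condition(s):
  u(0, 0) = 3  ⟹  C = 3
Only A = 1, B = -3, C = 3 satisfies everything.
Hence u(x, y) = - 3 x y + x + 3 e^{y}.

Answer: u(x, y) = - 3 x y + x + 3 e^{y}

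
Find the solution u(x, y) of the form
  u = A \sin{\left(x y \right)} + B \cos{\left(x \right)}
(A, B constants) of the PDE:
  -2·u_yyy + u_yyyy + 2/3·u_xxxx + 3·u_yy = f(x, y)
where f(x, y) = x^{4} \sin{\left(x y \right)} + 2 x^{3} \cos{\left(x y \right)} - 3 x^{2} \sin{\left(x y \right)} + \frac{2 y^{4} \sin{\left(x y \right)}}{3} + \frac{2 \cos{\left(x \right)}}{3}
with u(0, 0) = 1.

Substitute the ansatz u = A \sin{\left(x y \right)} + B \cos{\left(x \right)} into the left-hand side.
Derivatives of the ansatz:
  u_yyy = - A x^{3} \cos{\left(x y \right)}
  u_yyyy = A x^{4} \sin{\left(x y \right)}
  u_xxxx = A y^{4} \sin{\left(x y \right)} + B \cos{\left(x \right)}
  u_yy = - A x^{2} \sin{\left(x y \right)}
Term by term:
  -2·u_yyy = 2 A x^{3} \cos{\left(x y \right)}
  u_yyyy = A x^{4} \sin{\left(x y \right)}
  2/3·u_xxxx = \frac{2 A y^{4} \sin{\left(x y \right)}}{3} + \frac{2 B \cos{\left(x \right)}}{3}
  3·u_yy = - 3 A x^{2} \sin{\left(x y \right)}
So the left-hand side equals
  A x^{4} \sin{\left(x y \right)} + 2 A x^{3} \cos{\left(x y \right)} - 3 A x^{2} \sin{\left(x y \right)} + \frac{2 A y^{4} \sin{\left(x y \right)}}{3} + \frac{2 B \cos{\left(x \right)}}{3}
This must equal f(x, y) = x^{4} \sin{\left(x y \right)} + 2 x^{3} \cos{\left(x y \right)} - 3 x^{2} \sin{\left(x y \right)} + \frac{2 y^{4} \sin{\left(x y \right)}}{3} + \frac{2 \cos{\left(x \right)}}{3} identically.
Matching coefficients of the independent functions:
  [x^{2} \sin{\left(x y \right)}]:  - 3 A = -3
  [x^{3} \cos{\left(x y \right)}]:  2 A = 2
  [x^{4} \sin{\left(x y \right)}]:  A = 1
  [y^{4} \sin{\left(x y \right)}]:  \frac{2 A}{3} = \frac{2}{3}
  [\cos{\left(x \right)}]:  \frac{2 B}{3} = \frac{2}{3}
Solving: A = 1, B = 1.
Check against the point condition:
  u(0, 0) = 1  ⟹  B = 1  ✓
Hence u(x, y) = \sin{\left(x y \right)} + \cos{\left(x \right)}.

Answer: u(x, y) = \sin{\left(x y \right)} + \cos{\left(x \right)}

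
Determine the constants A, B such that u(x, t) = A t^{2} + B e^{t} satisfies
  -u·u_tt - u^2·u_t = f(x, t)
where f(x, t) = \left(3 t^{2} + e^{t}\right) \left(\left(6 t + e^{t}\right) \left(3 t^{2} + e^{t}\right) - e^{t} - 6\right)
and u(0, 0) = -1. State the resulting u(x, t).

Answer: u(x, t) = - 3 t^{2} - e^{t}

Derivation:
Substitute the ansatz u = A t^{2} + B e^{t} into the left-hand side.
Derivatives of the ansatz:
  u_tt = 2 A + B e^{t}
  u_t = 2 A t + B e^{t}
Term by term:
  -u·u_tt = - 2 A^{2} t^{2} - A B t^{2} e^{t} - 2 A B e^{t} - B^{2} e^{2 t}
  -u^2·u_t = - 2 A^{3} t^{5} - A^{2} B t^{4} e^{t} - 4 A^{2} B t^{3} e^{t} - 2 A B^{2} t^{2} e^{2 t} - 2 A B^{2} t e^{2 t} - B^{3} e^{3 t}
So the left-hand side equals
  - 2 A^{3} t^{5} - A^{2} B t^{4} e^{t} - 4 A^{2} B t^{3} e^{t} - 2 A^{2} t^{2} - 2 A B^{2} t^{2} e^{2 t} - 2 A B^{2} t e^{2 t} - A B t^{2} e^{t} - 2 A B e^{t} - B^{3} e^{3 t} - B^{2} e^{2 t}
This must equal f(x, t) identically; expanded, f = 54 t^{5} + 9 t^{4} e^{t} + 36 t^{3} e^{t} + 6 t^{2} e^{2 t} - 3 t^{2} e^{t} - 18 t^{2} + 6 t e^{2 t} + e^{3 t} - e^{2 t} - 6 e^{t}.
Matching coefficients of the independent functions:
  [t^{2}]:  - 2 A^{2} = -18
  [t^{5}]:  - 2 A^{3} = 54
  [t e^{2 t}, t^{2} e^{2 t}]:  - 2 A B^{2} = 6
  [t^{2} e^{t}]:  - A B = -3
  [t^{3} e^{t}]:  - 4 A^{2} B = 36
  [t^{4} e^{t}]:  - A^{2} B = 9
  [e^{t}]:  - 2 A B = -6
  [e^{2 t}]:  - B^{2} = -1
  [e^{3 t}]:  - B^{3} = 1
Solving: A = -3, B = -1.
Check against the point condition:
  u(0, 0) = -1  ⟹  B = -1  ✓
Hence u(x, t) = - 3 t^{2} - e^{t}.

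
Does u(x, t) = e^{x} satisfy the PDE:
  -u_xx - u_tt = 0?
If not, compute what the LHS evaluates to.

Answer: No, the LHS evaluates to - e^{x}

Derivation:
Evaluate each term of the left-hand side for u = e^{x}.
Derivatives:
  u_xx = e^{x}
  u_tt = 0
Terms:
  -u_xx = - e^{x}
  -u_tt = 0
Sum: LHS = - e^{x}
Given right-hand side: 0. Difference LHS − RHS = - e^{x} ≠ 0, so u is not a solution.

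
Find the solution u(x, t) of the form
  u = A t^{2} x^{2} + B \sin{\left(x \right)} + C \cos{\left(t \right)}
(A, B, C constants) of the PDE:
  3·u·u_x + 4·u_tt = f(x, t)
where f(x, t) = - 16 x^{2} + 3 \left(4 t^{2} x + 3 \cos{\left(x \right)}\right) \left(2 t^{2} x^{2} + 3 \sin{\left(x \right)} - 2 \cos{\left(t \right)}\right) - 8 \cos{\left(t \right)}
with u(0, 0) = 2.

Substitute the ansatz u = A t^{2} x^{2} + B \sin{\left(x \right)} + C \cos{\left(t \right)} into the left-hand side.
Derivatives of the ansatz:
  u_x = 2 A t^{2} x + B \cos{\left(x \right)}
  u_tt = 2 A x^{2} - C \cos{\left(t \right)}
Term by term:
  3·u·u_x = 6 A^{2} t^{4} x^{3} + 3 A B t^{2} x^{2} \cos{\left(x \right)} + 6 A B t^{2} x \sin{\left(x \right)} + 6 A C t^{2} x \cos{\left(t \right)} + 3 B^{2} \sin{\left(x \right)} \cos{\left(x \right)} + 3 B C \cos{\left(t \right)} \cos{\left(x \right)}
  4·u_tt = 8 A x^{2} - 4 C \cos{\left(t \right)}
So the left-hand side equals
  6 A^{2} t^{4} x^{3} + 3 A B t^{2} x^{2} \cos{\left(x \right)} + 6 A B t^{2} x \sin{\left(x \right)} + 6 A C t^{2} x \cos{\left(t \right)} + 8 A x^{2} + 3 B^{2} \sin{\left(x \right)} \cos{\left(x \right)} + 3 B C \cos{\left(t \right)} \cos{\left(x \right)} - 4 C \cos{\left(t \right)}
This must equal f(x, t) identically; expanded, f = 24 t^{4} x^{3} + 18 t^{2} x^{2} \cos{\left(x \right)} + 36 t^{2} x \sin{\left(x \right)} - 24 t^{2} x \cos{\left(t \right)} - 16 x^{2} + 27 \sin{\left(x \right)} \cos{\left(x \right)} - 18 \cos{\left(t \right)} \cos{\left(x \right)} - 8 \cos{\left(t \right)}.
Matching coefficients of the independent functions:
  [x^{2}]:  8 A = -16
  [t^{4} x^{3}]:  6 A^{2} = 24
  [\sin{\left(x \right)} \cos{\left(x \right)}]:  3 B^{2} = 27
  [\cos{\left(t \right)} \cos{\left(x \right)}]:  3 B C = -18
  [t^{2} x \sin{\left(x \right)}]:  6 A B = 36
  [t^{2} x \cos{\left(t \right)}]:  6 A C = -24
  [t^{2} x^{2} \cos{\left(x \right)}]:  3 A B = 18
  [\cos{\left(t \right)}]:  - 4 C = -8
Solving: A = -2, B = -3, C = 2.
Check against the point condition:
  u(0, 0) = 2  ⟹  C = 2  ✓
Hence u(x, t) = - 2 t^{2} x^{2} - 3 \sin{\left(x \right)} + 2 \cos{\left(t \right)}.

Answer: u(x, t) = - 2 t^{2} x^{2} - 3 \sin{\left(x \right)} + 2 \cos{\left(t \right)}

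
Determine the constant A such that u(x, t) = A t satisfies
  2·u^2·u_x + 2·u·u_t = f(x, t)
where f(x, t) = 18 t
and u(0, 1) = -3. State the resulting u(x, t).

Substitute the ansatz u = A t into the left-hand side.
Derivatives of the ansatz:
  u_x = 0
  u_t = A
Term by term:
  2·u^2·u_x = 0
  2·u·u_t = 2 A^{2} t
So the left-hand side equals
  2 A^{2} t
This must equal f(x, t) = 18 t identically.
Matching coefficients of the independent functions:
  [t]:  2 A^{2} = 18
These equations allow (A) = (-3) or (3).
Impose the point condition(s):
  u(0, 1) = -3  ⟹  A = -3
Only A = -3 satisfies everything.
Hence u(x, t) = - 3 t.

Answer: u(x, t) = - 3 t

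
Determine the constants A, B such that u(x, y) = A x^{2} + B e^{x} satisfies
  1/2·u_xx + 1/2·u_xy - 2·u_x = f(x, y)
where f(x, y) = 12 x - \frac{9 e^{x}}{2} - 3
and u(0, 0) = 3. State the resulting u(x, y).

Substitute the ansatz u = A x^{2} + B e^{x} into the left-hand side.
Derivatives of the ansatz:
  u_xx = 2 A + B e^{x}
  u_xy = 0
  u_x = 2 A x + B e^{x}
Term by term:
  1/2·u_xx = A + \frac{B e^{x}}{2}
  1/2·u_xy = 0
  -2·u_x = - 4 A x - 2 B e^{x}
So the left-hand side equals
  - 4 A x + A - \frac{3 B e^{x}}{2}
This must equal f(x, y) = 12 x - \frac{9 e^{x}}{2} - 3 identically.
Matching coefficients of the independent functions:
  [constant term]:  A = -3
  [x]:  - 4 A = 12
  [e^{x}]:  - \frac{3 B}{2} = - \frac{9}{2}
Solving: A = -3, B = 3.
Check against the point condition:
  u(0, 0) = 3  ⟹  B = 3  ✓
Hence u(x, y) = - 3 x^{2} + 3 e^{x}.

Answer: u(x, y) = - 3 x^{2} + 3 e^{x}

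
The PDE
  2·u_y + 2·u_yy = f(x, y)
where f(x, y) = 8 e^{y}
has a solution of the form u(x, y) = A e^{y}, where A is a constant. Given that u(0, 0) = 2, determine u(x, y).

Substitute the ansatz u = A e^{y} into the left-hand side.
Derivatives of the ansatz:
  u_y = A e^{y}
  u_yy = A e^{y}
Term by term:
  2·u_y = 2 A e^{y}
  2·u_yy = 2 A e^{y}
So the left-hand side equals
  4 A e^{y}
This must equal f(x, y) = 8 e^{y} identically.
Matching coefficients of the independent functions:
  [e^{y}]:  4 A = 8
Solving: A = 2.
Check against the point condition:
  u(0, 0) = 2  ⟹  A = 2  ✓
Hence u(x, y) = 2 e^{y}.

Answer: u(x, y) = 2 e^{y}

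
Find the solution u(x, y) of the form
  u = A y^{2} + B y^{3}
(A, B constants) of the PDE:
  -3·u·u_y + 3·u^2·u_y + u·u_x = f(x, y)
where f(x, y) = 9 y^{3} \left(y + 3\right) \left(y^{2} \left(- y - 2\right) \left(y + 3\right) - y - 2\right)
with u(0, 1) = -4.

Substitute the ansatz u = A y^{2} + B y^{3} into the left-hand side.
Derivatives of the ansatz:
  u_y = 2 A y + 3 B y^{2}
  u_x = 0
Term by term:
  -3·u·u_y = - 6 A^{2} y^{3} - 15 A B y^{4} - 9 B^{2} y^{5}
  3·u^2·u_y = 6 A^{3} y^{5} + 21 A^{2} B y^{6} + 24 A B^{2} y^{7} + 9 B^{3} y^{8}
  u·u_x = 0
So the left-hand side equals
  6 A^{3} y^{5} + 21 A^{2} B y^{6} - 6 A^{2} y^{3} + 24 A B^{2} y^{7} - 15 A B y^{4} + 9 B^{3} y^{8} - 9 B^{2} y^{5}
This must equal f(x, y) identically; expanded, f = - 9 y^{8} - 72 y^{7} - 189 y^{6} - 171 y^{5} - 45 y^{4} - 54 y^{3}.
Matching coefficients of the independent functions:
  [y^{3}]:  - 6 A^{2} = -54
  [y^{4}]:  - 15 A B = -45
  [y^{5}]:  6 A^{3} - 9 B^{2} = -171
  [y^{6}]:  21 A^{2} B = -189
  [y^{7}]:  24 A B^{2} = -72
  [y^{8}]:  9 B^{3} = -9
Solving: A = -3, B = -1.
Check against the point condition:
  u(0, 1) = -4  ⟹  A + B = -4  ✓
Hence u(x, y) = - y^{3} - 3 y^{2}.

Answer: u(x, y) = - y^{3} - 3 y^{2}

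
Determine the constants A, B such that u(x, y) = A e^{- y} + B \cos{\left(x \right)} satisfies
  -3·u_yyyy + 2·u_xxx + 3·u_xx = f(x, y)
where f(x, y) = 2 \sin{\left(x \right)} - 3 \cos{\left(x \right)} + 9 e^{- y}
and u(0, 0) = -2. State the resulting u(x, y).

Substitute the ansatz u = A e^{- y} + B \cos{\left(x \right)} into the left-hand side.
Derivatives of the ansatz:
  u_yyyy = A e^{- y}
  u_xxx = B \sin{\left(x \right)}
  u_xx = - B \cos{\left(x \right)}
Term by term:
  -3·u_yyyy = - 3 A e^{- y}
  2·u_xxx = 2 B \sin{\left(x \right)}
  3·u_xx = - 3 B \cos{\left(x \right)}
So the left-hand side equals
  - 3 A e^{- y} + 2 B \sin{\left(x \right)} - 3 B \cos{\left(x \right)}
This must equal f(x, y) = 2 \sin{\left(x \right)} - 3 \cos{\left(x \right)} + 9 e^{- y} identically.
Matching coefficients of the independent functions:
  [e^{- y}]:  - 3 A = 9
  [\sin{\left(x \right)}]:  2 B = 2
  [\cos{\left(x \right)}]:  - 3 B = -3
Solving: A = -3, B = 1.
Check against the point condition:
  u(0, 0) = -2  ⟹  A + B = -2  ✓
Hence u(x, y) = \cos{\left(x \right)} - 3 e^{- y}.

Answer: u(x, y) = \cos{\left(x \right)} - 3 e^{- y}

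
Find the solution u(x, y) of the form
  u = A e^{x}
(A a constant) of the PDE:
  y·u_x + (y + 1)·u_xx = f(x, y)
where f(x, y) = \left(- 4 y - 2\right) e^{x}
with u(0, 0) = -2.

Substitute the ansatz u = A e^{x} into the left-hand side.
Derivatives of the ansatz:
  u_x = A e^{x}
  u_xx = A e^{x}
Term by term:
  y·u_x = A y e^{x}
  (y + 1)·u_xx = A y e^{x} + A e^{x}
So the left-hand side equals
  2 A y e^{x} + A e^{x}
This must equal f(x, y) identically; expanded, f = - 4 y e^{x} - 2 e^{x}.
Matching coefficients of the independent functions:
  [y e^{x}]:  2 A = -4
  [e^{x}]:  A = -2
Solving: A = -2.
Check against the point condition:
  u(0, 0) = -2  ⟹  A = -2  ✓
Hence u(x, y) = - 2 e^{x}.

Answer: u(x, y) = - 2 e^{x}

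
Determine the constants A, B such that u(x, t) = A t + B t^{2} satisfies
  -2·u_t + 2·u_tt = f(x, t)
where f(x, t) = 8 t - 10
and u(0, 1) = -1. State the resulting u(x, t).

Substitute the ansatz u = A t + B t^{2} into the left-hand side.
Derivatives of the ansatz:
  u_t = A + 2 B t
  u_tt = 2 B
Term by term:
  -2·u_t = - 2 A - 4 B t
  2·u_tt = 4 B
So the left-hand side equals
  - 2 A - 4 B t + 4 B
This must equal f(x, t) = 8 t - 10 identically.
Matching coefficients of the independent functions:
  [constant term]:  - 2 A + 4 B = -10
  [t]:  - 4 B = 8
Solving: A = 1, B = -2.
Check against the point condition:
  u(0, 1) = -1  ⟹  A + B = -1  ✓
Hence u(x, t) = - 2 t^{2} + t.

Answer: u(x, t) = - 2 t^{2} + t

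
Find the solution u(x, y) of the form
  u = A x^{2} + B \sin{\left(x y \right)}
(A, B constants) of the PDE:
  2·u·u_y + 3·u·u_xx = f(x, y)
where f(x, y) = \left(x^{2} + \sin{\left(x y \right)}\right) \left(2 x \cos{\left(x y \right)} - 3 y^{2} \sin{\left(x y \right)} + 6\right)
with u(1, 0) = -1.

Answer: u(x, y) = - x^{2} - \sin{\left(x y \right)}

Derivation:
Substitute the ansatz u = A x^{2} + B \sin{\left(x y \right)} into the left-hand side.
Derivatives of the ansatz:
  u_y = B x \cos{\left(x y \right)}
  u_xx = 2 A - B y^{2} \sin{\left(x y \right)}
Term by term:
  2·u·u_y = 2 A B x^{3} \cos{\left(x y \right)} + 2 B^{2} x \sin{\left(x y \right)} \cos{\left(x y \right)}
  3·u·u_xx = 6 A^{2} x^{2} - 3 A B x^{2} y^{2} \sin{\left(x y \right)} + 6 A B \sin{\left(x y \right)} - 3 B^{2} y^{2} \sin^{2}{\left(x y \right)}
So the left-hand side equals
  6 A^{2} x^{2} + 2 A B x^{3} \cos{\left(x y \right)} - 3 A B x^{2} y^{2} \sin{\left(x y \right)} + 6 A B \sin{\left(x y \right)} + 2 B^{2} x \sin{\left(x y \right)} \cos{\left(x y \right)} - 3 B^{2} y^{2} \sin^{2}{\left(x y \right)}
This must equal f(x, y) identically; expanded, f = 2 x^{3} \cos{\left(x y \right)} - 3 x^{2} y^{2} \sin{\left(x y \right)} + 6 x^{2} + 2 x \sin{\left(x y \right)} \cos{\left(x y \right)} - 3 y^{2} \sin^{2}{\left(x y \right)} + 6 \sin{\left(x y \right)}.
Matching coefficients of the independent functions:
  [x^{2}]:  6 A^{2} = 6
  [x^{3} \cos{\left(x y \right)}]:  2 A B = 2
  [y^{2} \sin^{2}{\left(x y \right)}]:  - 3 B^{2} = -3
  [x \sin{\left(x y \right)} \cos{\left(x y \right)}]:  2 B^{2} = 2
  [x^{2} y^{2} \sin{\left(x y \right)}]:  - 3 A B = -3
  [\sin{\left(x y \right)}]:  6 A B = 6
These equations allow (A, B) = (-1, -1) or (1, 1).
Impose the point condition(s):
  u(1, 0) = -1  ⟹  A = -1
Only A = -1, B = -1 satisfies everything.
Hence u(x, y) = - x^{2} - \sin{\left(x y \right)}.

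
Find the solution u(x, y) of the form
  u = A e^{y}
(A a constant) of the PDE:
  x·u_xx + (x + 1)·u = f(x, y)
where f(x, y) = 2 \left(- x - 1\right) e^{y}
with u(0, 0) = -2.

Substitute the ansatz u = A e^{y} into the left-hand side.
Derivatives of the ansatz:
  u_xx = 0
Term by term:
  x·u_xx = 0
  (x + 1)·u = A x e^{y} + A e^{y}
So the left-hand side equals
  A x e^{y} + A e^{y}
This must equal f(x, y) identically; expanded, f = - 2 x e^{y} - 2 e^{y}.
Matching coefficients of the independent functions:
  [x e^{y}, e^{y}]:  A = -2
Solving: A = -2.
Check against the point condition:
  u(0, 0) = -2  ⟹  A = -2  ✓
Hence u(x, y) = - 2 e^{y}.

Answer: u(x, y) = - 2 e^{y}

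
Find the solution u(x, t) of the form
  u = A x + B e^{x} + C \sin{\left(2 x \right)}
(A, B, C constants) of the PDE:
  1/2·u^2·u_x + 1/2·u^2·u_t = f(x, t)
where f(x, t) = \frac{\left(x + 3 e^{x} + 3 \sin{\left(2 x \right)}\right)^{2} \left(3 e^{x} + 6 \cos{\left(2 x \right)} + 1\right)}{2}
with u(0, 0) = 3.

Substitute the ansatz u = A x + B e^{x} + C \sin{\left(2 x \right)} into the left-hand side.
Derivatives of the ansatz:
  u_x = A + B e^{x} + 2 C \cos{\left(2 x \right)}
  u_t = 0
Term by term:
  1/2·u^2·u_x = \frac{A^{3} x^{2}}{2} + \frac{A^{2} B x^{2} e^{x}}{2} + A^{2} B x e^{x} + A^{2} C x^{2} \cos{\left(2 x \right)} + A^{2} C x \sin{\left(2 x \right)} + A B^{2} x e^{2 x} + \frac{A B^{2} e^{2 x}}{2} + A B C x e^{x} \sin{\left(2 x \right)} + 2 A B C x e^{x} \cos{\left(2 x \right)} + A B C e^{x} \sin{\left(2 x \right)} + 2 A C^{2} x \sin{\left(2 x \right)} \cos{\left(2 x \right)} + \frac{A C^{2} \sin^{2}{\left(2 x \right)}}{2} + \frac{B^{3} e^{3 x}}{2} + B^{2} C e^{2 x} \sin{\left(2 x \right)} + B^{2} C e^{2 x} \cos{\left(2 x \right)} + \frac{B C^{2} e^{x} \sin^{2}{\left(2 x \right)}}{2} + 2 B C^{2} e^{x} \sin{\left(2 x \right)} \cos{\left(2 x \right)} + C^{3} \sin^{2}{\left(2 x \right)} \cos{\left(2 x \right)}
  1/2·u^2·u_t = 0
So the left-hand side equals
  \frac{A^{3} x^{2}}{2} + \frac{A^{2} B x^{2} e^{x}}{2} + A^{2} B x e^{x} + A^{2} C x^{2} \cos{\left(2 x \right)} + A^{2} C x \sin{\left(2 x \right)} + A B^{2} x e^{2 x} + \frac{A B^{2} e^{2 x}}{2} + A B C x e^{x} \sin{\left(2 x \right)} + 2 A B C x e^{x} \cos{\left(2 x \right)} + A B C e^{x} \sin{\left(2 x \right)} + 2 A C^{2} x \sin{\left(2 x \right)} \cos{\left(2 x \right)} + \frac{A C^{2} \sin^{2}{\left(2 x \right)}}{2} + \frac{B^{3} e^{3 x}}{2} + B^{2} C e^{2 x} \sin{\left(2 x \right)} + B^{2} C e^{2 x} \cos{\left(2 x \right)} + \frac{B C^{2} e^{x} \sin^{2}{\left(2 x \right)}}{2} + 2 B C^{2} e^{x} \sin{\left(2 x \right)} \cos{\left(2 x \right)} + C^{3} \sin^{2}{\left(2 x \right)} \cos{\left(2 x \right)}
This must equal f(x, t) identically; expanded, f = \frac{3 x^{2} e^{x}}{2} + 3 x^{2} \cos{\left(2 x \right)} + \frac{x^{2}}{2} + 9 x e^{2 x} + 9 x e^{x} \sin{\left(2 x \right)} + 18 x e^{x} \cos{\left(2 x \right)} + 3 x e^{x} + 18 x \sin{\left(2 x \right)} \cos{\left(2 x \right)} + 3 x \sin{\left(2 x \right)} + \frac{27 e^{3 x}}{2} + 27 e^{2 x} \sin{\left(2 x \right)} + 27 e^{2 x} \cos{\left(2 x \right)} + \frac{9 e^{2 x}}{2} + \frac{27 e^{x} \sin^{2}{\left(2 x \right)}}{2} + 54 e^{x} \sin{\left(2 x \right)} \cos{\left(2 x \right)} + 9 e^{x} \sin{\left(2 x \right)} + 27 \sin^{2}{\left(2 x \right)} \cos{\left(2 x \right)} + \frac{9 \sin^{2}{\left(2 x \right)}}{2}.
Matching coefficients of the independent functions:
(each divided by its leading coefficient; functions giving the same equation are listed together)
  [x^{2}]:  A^{3} - 1 = 0
  [x e^{x}, x^{2} e^{x}]:  A^{2} B - 3 = 0
  [x e^{2 x}, e^{2 x}]:  A B^{2} - 9 = 0
  [x \sin{\left(2 x \right)}, x^{2} \cos{\left(2 x \right)}]:  A^{2} C - 3 = 0
  [e^{x} \sin{\left(2 x \right)}, x e^{x} \sin{\left(2 x \right)}, x e^{x} \cos{\left(2 x \right)}]:  A B C - 9 = 0
  [e^{x} \sin^{2}{\left(2 x \right)}, e^{x} \sin{\left(2 x \right)} \cos{\left(2 x \right)}]:  B C^{2} - 27 = 0
  [e^{2 x} \sin{\left(2 x \right)}, e^{2 x} \cos{\left(2 x \right)}]:  B^{2} C - 27 = 0
  [\sin^{2}{\left(2 x \right)} \cos{\left(2 x \right)}]:  C^{3} - 27 = 0
  [x \sin{\left(2 x \right)} \cos{\left(2 x \right)}, \sin^{2}{\left(2 x \right)}]:  A C^{2} - 9 = 0
  [e^{3 x}]:  B^{3} - 27 = 0
Solving: A = 1, B = 3, C = 3.
Check against the point condition:
  u(0, 0) = 3  ⟹  B = 3  ✓
Hence u(x, t) = x + 3 e^{x} + 3 \sin{\left(2 x \right)}.

Answer: u(x, t) = x + 3 e^{x} + 3 \sin{\left(2 x \right)}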